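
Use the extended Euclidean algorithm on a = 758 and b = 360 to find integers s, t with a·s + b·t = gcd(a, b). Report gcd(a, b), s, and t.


Euclidean algorithm on (758, 360) — divide until remainder is 0:
  758 = 2 · 360 + 38
  360 = 9 · 38 + 18
  38 = 2 · 18 + 2
  18 = 9 · 2 + 0
gcd(758, 360) = 2.
Track Bezout coefficients alongside the remainders: start with r₀ = 758 = a·1 + b·0 (s = 1, t = 0) and r₁ = 360 = a·0 + b·1 (s = 0, t = 1); each new remainder r_{k+1} = r_{k-1} − q_k·r_k inherits s_{k+1} = s_{k-1} − q_k·s_k, t_{k+1} = t_{k-1} − q_k·t_k, so r_k = a·s_k + b·t_k at every step:
  q = 2: r = 38, s = 1 − 2·0 = 1, t = 0 − 2·1 = -2  (check: 758·1 + 360·(-2) = 38)
  q = 9: r = 18, s = 0 − 9·1 = -9, t = 1 − 9·(-2) = 19  (check: 758·(-9) + 360·19 = 18)
  q = 2: r = 2, s = 1 − 2·(-9) = 19, t = -2 − 2·19 = -40  (check: 758·19 + 360·(-40) = 2)
The row with r = 2 (the gcd) gives the Bezout coefficients s = 19, t = -40.
Result: 758 · (19) + 360 · (-40) = 2.

gcd(758, 360) = 2; s = 19, t = -40 (check: 758·19 + 360·(-40) = 2).


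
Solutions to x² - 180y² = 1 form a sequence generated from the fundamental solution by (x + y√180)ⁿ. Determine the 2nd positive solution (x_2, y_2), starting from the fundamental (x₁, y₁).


Step 1: Find the fundamental solution (x₁, y₁) of x² - 180y² = 1.
  Expand √180 as a continued fraction. a₀ = ⌊√180⌋ = 13; iterate m_{k+1} = d_k·a_k − m_k, d_{k+1} = (180 − m_{k+1}²)/d_k, a_{k+1} = ⌊(a₀ + m_{k+1})/d_{k+1}⌋ (starting m₀ = 0, d₀ = 1), with convergents p_k = a_k·p_{k-1} + p_{k-2}, q_k = a_k·q_{k-1} + q_{k-2} (p₋₁ = 1, q₋₁ = 0):
  k = 0: a₀ = 13; p₀/q₀ = 13/1; p₀² − 180·q₀² = 169 − 180 = -11.
  k = 1: m = 13, d = 11, a = ⌊(13 + 13)/11⌋ = 2; p/q = (2·13 + 1)/(2·1 + 0) = 27/2; p² − 180·q² = 729 − 720 = 9.
  k = 2: m = 9, d = 9, a = ⌊(13 + 9)/9⌋ = 2; p/q = (2·27 + 13)/(2·2 + 1) = 67/5; p² − 180·q² = 4489 − 4500 = -11.
  k = 3: m = 9, d = 11, a = ⌊(13 + 9)/11⌋ = 2; p/q = (2·67 + 27)/(2·5 + 2) = 161/12; p² − 180·q² = 25921 − 25920 = 1.
  The first convergent with p² − 180·q² = 1 gives the fundamental solution (x₁, y₁) = (161, 12).
Step 2: Apply the recurrence (x_{n+1}, y_{n+1}) = (x₁x_n + 180y₁y_n, x₁y_n + y₁x_n) repeatedly.
  From (x_1, y_1) = (161, 12): x_2 = 161·161 + 180·12·12 = 51841; y_2 = 161·12 + 12·161 = 3864.
Step 3: Verify x_2² - 180·y_2² = 2687489281 - 2687489280 = 1 (should be 1). ✓

(x_1, y_1) = (161, 12); (x_2, y_2) = (51841, 3864).


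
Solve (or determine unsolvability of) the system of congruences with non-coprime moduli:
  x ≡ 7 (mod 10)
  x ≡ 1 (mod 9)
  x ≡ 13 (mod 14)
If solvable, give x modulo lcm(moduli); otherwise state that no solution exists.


Moduli 10, 9, 14 are not pairwise coprime, so CRT works modulo lcm(m_i) when all pairwise compatibility conditions hold.
Pairwise compatibility: gcd(m_i, m_j) must divide a_i - a_j for every pair.
Merge one congruence at a time:
  Start: x ≡ 7 (mod 10).
  Combine with x ≡ 1 (mod 9): gcd(10, 9) = 1; 1 - 7 = -6, which IS divisible by 1, so compatible.
    Write x = 7 + 10·t and substitute into x ≡ 1 (mod 9): 10·t ≡ 1 − 7 = -6 (mod 9).
    Reduce coefficients mod 9: 1·t ≡ 3 (mod 9).
    So t ≡ 3 (mod 9).
    Then x = 7 + 10·3 = 37, valid modulo lcm(10, 9) = 90: x ≡ 37 (mod 90).
  Combine with x ≡ 13 (mod 14): gcd(90, 14) = 2; 13 - 37 = -24, which IS divisible by 2, so compatible.
    Write x = 37 + 90·t and substitute into x ≡ 13 (mod 14): 90·t ≡ 13 − 37 = -24 (mod 14).
    Divide the congruence (and modulus) by g = 2: 45·t ≡ -12 (mod 7).
    Reduce coefficients mod 7: 3·t ≡ 2 (mod 7).
    The inverse of 3 mod 7 is 5 (since 3·5 = 15 = 2·7 + 1), so t ≡ 5·2 = 10 ≡ 3 (mod 7).
    Then x = 37 + 90·3 = 307, valid modulo lcm(90, 14) = 630: x ≡ 307 (mod 630).
Verify: 307 mod 10 = 7, 307 mod 9 = 1, 307 mod 14 = 13.

x ≡ 307 (mod 630).


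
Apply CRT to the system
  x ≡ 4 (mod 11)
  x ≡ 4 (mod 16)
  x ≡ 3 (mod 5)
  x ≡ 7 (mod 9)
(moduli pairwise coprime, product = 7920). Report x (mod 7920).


Product of moduli M = 11 · 16 · 5 · 9 = 7920.
Merge one congruence at a time:
  Start: x ≡ 4 (mod 11).
  Combine with x ≡ 4 (mod 16); new modulus lcm = 176.
    Write x = 4 + 11·t and substitute into x ≡ 4 (mod 16): 11·t ≡ 4 − 4 = 0 (mod 16).
    The inverse of 11 mod 16 is 3 (since 11·3 = 33 = 2·16 + 1), so t ≡ 3·0 = 0 ≡ 0 (mod 16).
    Then x = 4 + 11·0 = 4, valid modulo lcm(11, 16) = 176: x ≡ 4 (mod 176).
  Combine with x ≡ 3 (mod 5); new modulus lcm = 880.
    Write x = 4 + 176·t and substitute into x ≡ 3 (mod 5): 176·t ≡ 3 − 4 = -1 (mod 5).
    Reduce coefficients mod 5: 1·t ≡ 4 (mod 5).
    So t ≡ 4 (mod 5).
    Then x = 4 + 176·4 = 708, valid modulo lcm(176, 5) = 880: x ≡ 708 (mod 880).
  Combine with x ≡ 7 (mod 9); new modulus lcm = 7920.
    Write x = 708 + 880·t and substitute into x ≡ 7 (mod 9): 880·t ≡ 7 − 708 = -701 (mod 9).
    Reduce coefficients mod 9: 7·t ≡ 1 (mod 9).
    The inverse of 7 mod 9 is 4 (since 7·4 = 28 = 3·9 + 1), so t ≡ 4·1 = 4 ≡ 4 (mod 9).
    Then x = 708 + 880·4 = 4228, valid modulo lcm(880, 9) = 7920: x ≡ 4228 (mod 7920).
Verify against each original: 4228 mod 11 = 4, 4228 mod 16 = 4, 4228 mod 5 = 3, 4228 mod 9 = 7.

x ≡ 4228 (mod 7920).


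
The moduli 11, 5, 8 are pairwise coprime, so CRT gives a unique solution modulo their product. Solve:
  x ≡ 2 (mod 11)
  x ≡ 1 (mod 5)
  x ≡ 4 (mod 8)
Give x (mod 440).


Moduli 11, 5, 8 are pairwise coprime; by CRT there is a unique solution modulo M = 11 · 5 · 8 = 440.
Solve pairwise, accumulating the modulus:
  Start with x ≡ 2 (mod 11).
  Combine with x ≡ 1 (mod 5): since gcd(11, 5) = 1, we get a unique residue mod 55.
    Write x = 2 + 11·t and substitute into x ≡ 1 (mod 5): 11·t ≡ 1 − 2 = -1 (mod 5).
    Reduce coefficients mod 5: 1·t ≡ 4 (mod 5).
    So t ≡ 4 (mod 5).
    Then x = 2 + 11·4 = 46, valid modulo lcm(11, 5) = 55: x ≡ 46 (mod 55).
  Combine with x ≡ 4 (mod 8): since gcd(55, 8) = 1, we get a unique residue mod 440.
    Write x = 46 + 55·t and substitute into x ≡ 4 (mod 8): 55·t ≡ 4 − 46 = -42 (mod 8).
    Reduce coefficients mod 8: 7·t ≡ 6 (mod 8).
    The inverse of 7 mod 8 is 7 (since 7·7 = 49 = 6·8 + 1), so t ≡ 7·6 = 42 ≡ 2 (mod 8).
    Then x = 46 + 55·2 = 156, valid modulo lcm(55, 8) = 440: x ≡ 156 (mod 440).
Verify: 156 mod 11 = 2 ✓, 156 mod 5 = 1 ✓, 156 mod 8 = 4 ✓.

x ≡ 156 (mod 440).


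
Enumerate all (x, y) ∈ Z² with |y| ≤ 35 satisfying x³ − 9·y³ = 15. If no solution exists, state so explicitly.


The equation is x³ - 9y³ = 15. For fixed y, x³ = 9·y³ + 15, so a solution requires the RHS to be a perfect cube.
Strategy: iterate y from -35 to 35, compute RHS = 9·y³ + 15, and check whether it is a (positive or negative) perfect cube.
Check small values of y:
  y = 0: RHS = 15 is not a perfect cube.
  y = 1: RHS = 24 is not a perfect cube.
  y = -1: RHS = 6 is not a perfect cube.
  y = 2: RHS = 87 is not a perfect cube.
  y = -2: RHS = -57 is not a perfect cube.
  y = 3: RHS = 258 is not a perfect cube.
  y = -3: RHS = -228 is not a perfect cube.
Continuing the search up to |y| = 35 finds no solutions either.
No (x, y) in the scanned range satisfies the equation.

No integer solutions with |y| ≤ 35.


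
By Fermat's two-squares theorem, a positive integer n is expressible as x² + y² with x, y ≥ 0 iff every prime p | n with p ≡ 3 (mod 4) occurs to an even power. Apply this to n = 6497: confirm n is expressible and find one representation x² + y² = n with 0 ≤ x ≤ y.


Step 1: Factor n = 6497 = 73 · 89.
Step 2: Check the mod-4 condition on each prime factor: 73 ≡ 1 (mod 4), exponent 1; 89 ≡ 1 (mod 4), exponent 1.
All primes ≡ 3 (mod 4) appear to even exponent (or don't appear), so by the two-squares theorem n IS expressible as a sum of two squares.
Step 3: Build a representation. Here n = 73 · 89 is a product of primes ≡ 1 (mod 4). Each prime p ≡ 1 (mod 4) is itself a sum of two squares; find a² by testing p − a² for a perfect square:
  73: 73 − 1² = 72, 73 − 2² = 69, 73 − 3² = 64 = 8² ⇒ 73 = 3² + 8².
  89: 89 − 1² = 88, 89 − 2² = 85, 89 − 3² = 80, 89 − 4² = 73, 89 − 5² = 64 = 8² ⇒ 89 = 5² + 8².
  Combine using the Brahmagupta–Fibonacci identity (a² + b²)(c² + d²) = (ac − bd)² + (ad + bc)² = (ac + bd)² + (ad − bc)²:
  73 · 89 = 6497: from (3² + 8²)(5² + 8²), take (3·5 − 8·8, 3·8 + 8·5) = (15 − 64, 24 + 40) = (-49, 64); dropping signs (only squares matter) gives (49, 64); check 49² + 64² = 2401 + 4096 = 6497 ✓.
Step 4: Order so x ≤ y and verify: 49² + 64² = 2401 + 4096 = 6497 = n. ✓

n = 6497 = 49² + 64² (one valid representation with x ≤ y).


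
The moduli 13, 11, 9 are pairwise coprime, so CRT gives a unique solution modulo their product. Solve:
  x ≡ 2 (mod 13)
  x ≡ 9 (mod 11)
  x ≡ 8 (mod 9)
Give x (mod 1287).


Moduli 13, 11, 9 are pairwise coprime; by CRT there is a unique solution modulo M = 13 · 11 · 9 = 1287.
Solve pairwise, accumulating the modulus:
  Start with x ≡ 2 (mod 13).
  Combine with x ≡ 9 (mod 11): since gcd(13, 11) = 1, we get a unique residue mod 143.
    Write x = 2 + 13·t and substitute into x ≡ 9 (mod 11): 13·t ≡ 9 − 2 = 7 (mod 11).
    Reduce coefficients mod 11: 2·t ≡ 7 (mod 11).
    The inverse of 2 mod 11 is 6 (since 2·6 = 12 = 1·11 + 1), so t ≡ 6·7 = 42 ≡ 9 (mod 11).
    Then x = 2 + 13·9 = 119, valid modulo lcm(13, 11) = 143: x ≡ 119 (mod 143).
  Combine with x ≡ 8 (mod 9): since gcd(143, 9) = 1, we get a unique residue mod 1287.
    Write x = 119 + 143·t and substitute into x ≡ 8 (mod 9): 143·t ≡ 8 − 119 = -111 (mod 9).
    Reduce coefficients mod 9: 8·t ≡ 6 (mod 9).
    The inverse of 8 mod 9 is 8 (since 8·8 = 64 = 7·9 + 1), so t ≡ 8·6 = 48 ≡ 3 (mod 9).
    Then x = 119 + 143·3 = 548, valid modulo lcm(143, 9) = 1287: x ≡ 548 (mod 1287).
Verify: 548 mod 13 = 2 ✓, 548 mod 11 = 9 ✓, 548 mod 9 = 8 ✓.

x ≡ 548 (mod 1287).


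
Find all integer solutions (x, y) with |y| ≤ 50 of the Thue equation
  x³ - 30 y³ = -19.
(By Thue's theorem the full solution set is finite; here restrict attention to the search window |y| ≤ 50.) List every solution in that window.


The equation is x³ - 30y³ = -19. For fixed y, x³ = 30·y³ − 19, so a solution requires the RHS to be a perfect cube.
Strategy: iterate y from -50 to 50, compute RHS = 30·y³ − 19, and check whether it is a (positive or negative) perfect cube.
Check small values of y:
  y = 0: RHS = -19 is not a perfect cube.
  y = 1: RHS = 11 is not a perfect cube.
  y = -1: RHS = -49 is not a perfect cube.
  y = 2: RHS = 221 is not a perfect cube.
  y = -2: RHS = -259 is not a perfect cube.
  y = 3: RHS = 791 is not a perfect cube.
  y = -3: RHS = -829 is not a perfect cube.
Continuing the search up to |y| = 50 finds no solutions either.
No (x, y) in the scanned range satisfies the equation.

No integer solutions with |y| ≤ 50.


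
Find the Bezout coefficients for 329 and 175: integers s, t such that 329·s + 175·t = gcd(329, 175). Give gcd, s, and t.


Euclidean algorithm on (329, 175) — divide until remainder is 0:
  329 = 1 · 175 + 154
  175 = 1 · 154 + 21
  154 = 7 · 21 + 7
  21 = 3 · 7 + 0
gcd(329, 175) = 7.
Track Bezout coefficients alongside the remainders: start with r₀ = 329 = a·1 + b·0 (s = 1, t = 0) and r₁ = 175 = a·0 + b·1 (s = 0, t = 1); each new remainder r_{k+1} = r_{k-1} − q_k·r_k inherits s_{k+1} = s_{k-1} − q_k·s_k, t_{k+1} = t_{k-1} − q_k·t_k, so r_k = a·s_k + b·t_k at every step:
  q = 1: r = 154, s = 1 − 1·0 = 1, t = 0 − 1·1 = -1  (check: 329·1 + 175·(-1) = 154)
  q = 1: r = 21, s = 0 − 1·1 = -1, t = 1 − 1·(-1) = 2  (check: 329·(-1) + 175·2 = 21)
  q = 7: r = 7, s = 1 − 7·(-1) = 8, t = -1 − 7·2 = -15  (check: 329·8 + 175·(-15) = 7)
The row with r = 7 (the gcd) gives the Bezout coefficients s = 8, t = -15.
Result: 329 · (8) + 175 · (-15) = 7.

gcd(329, 175) = 7; s = 8, t = -15 (check: 329·8 + 175·(-15) = 7).


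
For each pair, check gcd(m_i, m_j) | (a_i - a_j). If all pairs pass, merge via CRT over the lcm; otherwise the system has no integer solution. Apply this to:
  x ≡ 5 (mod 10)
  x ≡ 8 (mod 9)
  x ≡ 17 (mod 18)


Moduli 10, 9, 18 are not pairwise coprime, so CRT works modulo lcm(m_i) when all pairwise compatibility conditions hold.
Pairwise compatibility: gcd(m_i, m_j) must divide a_i - a_j for every pair.
Merge one congruence at a time:
  Start: x ≡ 5 (mod 10).
  Combine with x ≡ 8 (mod 9): gcd(10, 9) = 1; 8 - 5 = 3, which IS divisible by 1, so compatible.
    Write x = 5 + 10·t and substitute into x ≡ 8 (mod 9): 10·t ≡ 8 − 5 = 3 (mod 9).
    Reduce coefficients mod 9: 1·t ≡ 3 (mod 9).
    So t ≡ 3 (mod 9).
    Then x = 5 + 10·3 = 35, valid modulo lcm(10, 9) = 90: x ≡ 35 (mod 90).
  Combine with x ≡ 17 (mod 18): gcd(90, 18) = 18; 17 - 35 = -18, which IS divisible by 18, so compatible.
    Write x = 35 + 90·t and substitute into x ≡ 17 (mod 18): 90·t ≡ 17 − 35 = -18 (mod 18).
    Divide the congruence (and modulus) by g = 18: 5·t ≡ -1 (mod 1).
    Modulo 1 every t works; take t = 0.
    Then x = 35 + 90·0 = 35, valid modulo lcm(90, 18) = 90: x ≡ 35 (mod 90).
Verify: 35 mod 10 = 5, 35 mod 9 = 8, 35 mod 18 = 17.

x ≡ 35 (mod 90).


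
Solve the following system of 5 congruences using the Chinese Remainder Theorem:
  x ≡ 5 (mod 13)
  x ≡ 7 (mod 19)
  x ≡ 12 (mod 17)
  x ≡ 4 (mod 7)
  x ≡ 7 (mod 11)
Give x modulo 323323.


Product of moduli M = 13 · 19 · 17 · 7 · 11 = 323323.
Merge one congruence at a time:
  Start: x ≡ 5 (mod 13).
  Combine with x ≡ 7 (mod 19); new modulus lcm = 247.
    Write x = 5 + 13·t and substitute into x ≡ 7 (mod 19): 13·t ≡ 7 − 5 = 2 (mod 19).
    The inverse of 13 mod 19 is 3 (since 13·3 = 39 = 2·19 + 1), so t ≡ 3·2 = 6 ≡ 6 (mod 19).
    Then x = 5 + 13·6 = 83, valid modulo lcm(13, 19) = 247: x ≡ 83 (mod 247).
  Combine with x ≡ 12 (mod 17); new modulus lcm = 4199.
    Write x = 83 + 247·t and substitute into x ≡ 12 (mod 17): 247·t ≡ 12 − 83 = -71 (mod 17).
    Reduce coefficients mod 17: 9·t ≡ 14 (mod 17).
    The inverse of 9 mod 17 is 2 (since 9·2 = 18 = 1·17 + 1), so t ≡ 2·14 = 28 ≡ 11 (mod 17).
    Then x = 83 + 247·11 = 2800, valid modulo lcm(247, 17) = 4199: x ≡ 2800 (mod 4199).
  Combine with x ≡ 4 (mod 7); new modulus lcm = 29393.
    Write x = 2800 + 4199·t and substitute into x ≡ 4 (mod 7): 4199·t ≡ 4 − 2800 = -2796 (mod 7).
    Reduce coefficients mod 7: 6·t ≡ 4 (mod 7).
    The inverse of 6 mod 7 is 6 (since 6·6 = 36 = 5·7 + 1), so t ≡ 6·4 = 24 ≡ 3 (mod 7).
    Then x = 2800 + 4199·3 = 15397, valid modulo lcm(4199, 7) = 29393: x ≡ 15397 (mod 29393).
  Combine with x ≡ 7 (mod 11); new modulus lcm = 323323.
    Write x = 15397 + 29393·t and substitute into x ≡ 7 (mod 11): 29393·t ≡ 7 − 15397 = -15390 (mod 11).
    Reduce coefficients mod 11: 1·t ≡ 10 (mod 11).
    So t ≡ 10 (mod 11).
    Then x = 15397 + 29393·10 = 309327, valid modulo lcm(29393, 11) = 323323: x ≡ 309327 (mod 323323).
Verify against each original: 309327 mod 13 = 5, 309327 mod 19 = 7, 309327 mod 17 = 12, 309327 mod 7 = 4, 309327 mod 11 = 7.

x ≡ 309327 (mod 323323).


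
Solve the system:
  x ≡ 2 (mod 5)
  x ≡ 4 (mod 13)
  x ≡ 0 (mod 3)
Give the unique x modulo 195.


Moduli 5, 13, 3 are pairwise coprime; by CRT there is a unique solution modulo M = 5 · 13 · 3 = 195.
Solve pairwise, accumulating the modulus:
  Start with x ≡ 2 (mod 5).
  Combine with x ≡ 4 (mod 13): since gcd(5, 13) = 1, we get a unique residue mod 65.
    Write x = 2 + 5·t and substitute into x ≡ 4 (mod 13): 5·t ≡ 4 − 2 = 2 (mod 13).
    The inverse of 5 mod 13 is 8 (since 5·8 = 40 = 3·13 + 1), so t ≡ 8·2 = 16 ≡ 3 (mod 13).
    Then x = 2 + 5·3 = 17, valid modulo lcm(5, 13) = 65: x ≡ 17 (mod 65).
  Combine with x ≡ 0 (mod 3): since gcd(65, 3) = 1, we get a unique residue mod 195.
    Write x = 17 + 65·t and substitute into x ≡ 0 (mod 3): 65·t ≡ 0 − 17 = -17 (mod 3).
    Reduce coefficients mod 3: 2·t ≡ 1 (mod 3).
    The inverse of 2 mod 3 is 2 (since 2·2 = 4 = 1·3 + 1), so t ≡ 2·1 = 2 ≡ 2 (mod 3).
    Then x = 17 + 65·2 = 147, valid modulo lcm(65, 3) = 195: x ≡ 147 (mod 195).
Verify: 147 mod 5 = 2 ✓, 147 mod 13 = 4 ✓, 147 mod 3 = 0 ✓.

x ≡ 147 (mod 195).


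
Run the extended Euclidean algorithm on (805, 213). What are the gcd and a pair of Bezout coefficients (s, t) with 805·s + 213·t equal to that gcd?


Euclidean algorithm on (805, 213) — divide until remainder is 0:
  805 = 3 · 213 + 166
  213 = 1 · 166 + 47
  166 = 3 · 47 + 25
  47 = 1 · 25 + 22
  25 = 1 · 22 + 3
  22 = 7 · 3 + 1
  3 = 3 · 1 + 0
gcd(805, 213) = 1.
Track Bezout coefficients alongside the remainders: start with r₀ = 805 = a·1 + b·0 (s = 1, t = 0) and r₁ = 213 = a·0 + b·1 (s = 0, t = 1); each new remainder r_{k+1} = r_{k-1} − q_k·r_k inherits s_{k+1} = s_{k-1} − q_k·s_k, t_{k+1} = t_{k-1} − q_k·t_k, so r_k = a·s_k + b·t_k at every step:
  q = 3: r = 166, s = 1 − 3·0 = 1, t = 0 − 3·1 = -3  (check: 805·1 + 213·(-3) = 166)
  q = 1: r = 47, s = 0 − 1·1 = -1, t = 1 − 1·(-3) = 4  (check: 805·(-1) + 213·4 = 47)
  q = 3: r = 25, s = 1 − 3·(-1) = 4, t = -3 − 3·4 = -15  (check: 805·4 + 213·(-15) = 25)
  q = 1: r = 22, s = -1 − 1·4 = -5, t = 4 − 1·(-15) = 19  (check: 805·(-5) + 213·19 = 22)
  q = 1: r = 3, s = 4 − 1·(-5) = 9, t = -15 − 1·19 = -34  (check: 805·9 + 213·(-34) = 3)
  q = 7: r = 1, s = -5 − 7·9 = -68, t = 19 − 7·(-34) = 257  (check: 805·(-68) + 213·257 = 1)
The row with r = 1 (the gcd) gives the Bezout coefficients s = -68, t = 257.
Result: 805 · (-68) + 213 · (257) = 1.

gcd(805, 213) = 1; s = -68, t = 257 (check: 805·(-68) + 213·257 = 1).


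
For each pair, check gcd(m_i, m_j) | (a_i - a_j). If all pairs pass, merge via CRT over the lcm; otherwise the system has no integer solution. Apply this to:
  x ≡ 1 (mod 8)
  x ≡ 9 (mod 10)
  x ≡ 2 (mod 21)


Moduli 8, 10, 21 are not pairwise coprime, so CRT works modulo lcm(m_i) when all pairwise compatibility conditions hold.
Pairwise compatibility: gcd(m_i, m_j) must divide a_i - a_j for every pair.
Merge one congruence at a time:
  Start: x ≡ 1 (mod 8).
  Combine with x ≡ 9 (mod 10): gcd(8, 10) = 2; 9 - 1 = 8, which IS divisible by 2, so compatible.
    Write x = 1 + 8·t and substitute into x ≡ 9 (mod 10): 8·t ≡ 9 − 1 = 8 (mod 10).
    Divide the congruence (and modulus) by g = 2: 4·t ≡ 4 (mod 5).
    The inverse of 4 mod 5 is 4 (since 4·4 = 16 = 3·5 + 1), so t ≡ 4·4 = 16 ≡ 1 (mod 5).
    Then x = 1 + 8·1 = 9, valid modulo lcm(8, 10) = 40: x ≡ 9 (mod 40).
  Combine with x ≡ 2 (mod 21): gcd(40, 21) = 1; 2 - 9 = -7, which IS divisible by 1, so compatible.
    Write x = 9 + 40·t and substitute into x ≡ 2 (mod 21): 40·t ≡ 2 − 9 = -7 (mod 21).
    Reduce coefficients mod 21: 19·t ≡ 14 (mod 21).
    The inverse of 19 mod 21 is 10 (since 19·10 = 190 = 9·21 + 1), so t ≡ 10·14 = 140 ≡ 14 (mod 21).
    Then x = 9 + 40·14 = 569, valid modulo lcm(40, 21) = 840: x ≡ 569 (mod 840).
Verify: 569 mod 8 = 1, 569 mod 10 = 9, 569 mod 21 = 2.

x ≡ 569 (mod 840).


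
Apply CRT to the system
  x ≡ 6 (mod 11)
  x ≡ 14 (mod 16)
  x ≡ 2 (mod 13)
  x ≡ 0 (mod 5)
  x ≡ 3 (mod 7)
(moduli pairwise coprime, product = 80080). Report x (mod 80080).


Product of moduli M = 11 · 16 · 13 · 5 · 7 = 80080.
Merge one congruence at a time:
  Start: x ≡ 6 (mod 11).
  Combine with x ≡ 14 (mod 16); new modulus lcm = 176.
    Write x = 6 + 11·t and substitute into x ≡ 14 (mod 16): 11·t ≡ 14 − 6 = 8 (mod 16).
    The inverse of 11 mod 16 is 3 (since 11·3 = 33 = 2·16 + 1), so t ≡ 3·8 = 24 ≡ 8 (mod 16).
    Then x = 6 + 11·8 = 94, valid modulo lcm(11, 16) = 176: x ≡ 94 (mod 176).
  Combine with x ≡ 2 (mod 13); new modulus lcm = 2288.
    Write x = 94 + 176·t and substitute into x ≡ 2 (mod 13): 176·t ≡ 2 − 94 = -92 (mod 13).
    Reduce coefficients mod 13: 7·t ≡ 12 (mod 13).
    The inverse of 7 mod 13 is 2 (since 7·2 = 14 = 1·13 + 1), so t ≡ 2·12 = 24 ≡ 11 (mod 13).
    Then x = 94 + 176·11 = 2030, valid modulo lcm(176, 13) = 2288: x ≡ 2030 (mod 2288).
  Combine with x ≡ 0 (mod 5); new modulus lcm = 11440.
    Write x = 2030 + 2288·t and substitute into x ≡ 0 (mod 5): 2288·t ≡ 0 − 2030 = -2030 (mod 5).
    Reduce coefficients mod 5: 3·t ≡ 0 (mod 5).
    The inverse of 3 mod 5 is 2 (since 3·2 = 6 = 1·5 + 1), so t ≡ 2·0 = 0 ≡ 0 (mod 5).
    Then x = 2030 + 2288·0 = 2030, valid modulo lcm(2288, 5) = 11440: x ≡ 2030 (mod 11440).
  Combine with x ≡ 3 (mod 7); new modulus lcm = 80080.
    Write x = 2030 + 11440·t and substitute into x ≡ 3 (mod 7): 11440·t ≡ 3 − 2030 = -2027 (mod 7).
    Reduce coefficients mod 7: 2·t ≡ 3 (mod 7).
    The inverse of 2 mod 7 is 4 (since 2·4 = 8 = 1·7 + 1), so t ≡ 4·3 = 12 ≡ 5 (mod 7).
    Then x = 2030 + 11440·5 = 59230, valid modulo lcm(11440, 7) = 80080: x ≡ 59230 (mod 80080).
Verify against each original: 59230 mod 11 = 6, 59230 mod 16 = 14, 59230 mod 13 = 2, 59230 mod 5 = 0, 59230 mod 7 = 3.

x ≡ 59230 (mod 80080).


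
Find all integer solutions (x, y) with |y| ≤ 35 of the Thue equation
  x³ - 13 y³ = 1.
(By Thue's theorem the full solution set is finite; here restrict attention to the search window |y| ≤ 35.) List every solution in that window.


The equation is x³ - 13y³ = 1. For fixed y, x³ = 13·y³ + 1, so a solution requires the RHS to be a perfect cube.
Strategy: iterate y from -35 to 35, compute RHS = 13·y³ + 1, and check whether it is a (positive or negative) perfect cube.
Check small values of y:
  y = 0: RHS = 1 = (1)³ ⇒ x = 1 works.
  y = 1: RHS = 14 is not a perfect cube.
  y = -1: RHS = -12 is not a perfect cube.
  y = 2: RHS = 105 is not a perfect cube.
  y = -2: RHS = -103 is not a perfect cube.
  y = 3: RHS = 352 is not a perfect cube.
  y = -3: RHS = -350 is not a perfect cube.
Continuing the search up to |y| = 35 finds no further solutions beyond those listed.
Collected solutions: (1, 0).

Solutions (with |y| ≤ 35): (1, 0).


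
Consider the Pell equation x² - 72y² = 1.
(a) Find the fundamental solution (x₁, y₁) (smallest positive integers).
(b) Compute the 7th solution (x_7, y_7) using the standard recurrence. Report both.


Step 1: Find the fundamental solution (x₁, y₁) of x² - 72y² = 1.
  Expand √72 as a continued fraction. a₀ = ⌊√72⌋ = 8; iterate m_{k+1} = d_k·a_k − m_k, d_{k+1} = (72 − m_{k+1}²)/d_k, a_{k+1} = ⌊(a₀ + m_{k+1})/d_{k+1}⌋ (starting m₀ = 0, d₀ = 1), with convergents p_k = a_k·p_{k-1} + p_{k-2}, q_k = a_k·q_{k-1} + q_{k-2} (p₋₁ = 1, q₋₁ = 0):
  k = 0: a₀ = 8; p₀/q₀ = 8/1; p₀² − 72·q₀² = 64 − 72 = -8.
  k = 1: m = 8, d = 8, a = ⌊(8 + 8)/8⌋ = 2; p/q = (2·8 + 1)/(2·1 + 0) = 17/2; p² − 72·q² = 289 − 288 = 1.
  The first convergent with p² − 72·q² = 1 gives the fundamental solution (x₁, y₁) = (17, 2).
Step 2: Apply the recurrence (x_{n+1}, y_{n+1}) = (x₁x_n + 72y₁y_n, x₁y_n + y₁x_n) repeatedly.
  From (x_1, y_1) = (17, 2): x_2 = 17·17 + 72·2·2 = 577; y_2 = 17·2 + 2·17 = 68.
  From (x_2, y_2) = (577, 68): x_3 = 17·577 + 72·2·68 = 19601; y_3 = 17·68 + 2·577 = 2310.
  From (x_3, y_3) = (19601, 2310): x_4 = 17·19601 + 72·2·2310 = 665857; y_4 = 17·2310 + 2·19601 = 78472.
  From (x_4, y_4) = (665857, 78472): x_5 = 17·665857 + 72·2·78472 = 22619537; y_5 = 17·78472 + 2·665857 = 2665738.
  From (x_5, y_5) = (22619537, 2665738): x_6 = 17·22619537 + 72·2·2665738 = 768398401; y_6 = 17·2665738 + 2·22619537 = 90556620.
  From (x_6, y_6) = (768398401, 90556620): x_7 = 17·768398401 + 72·2·90556620 = 26102926097; y_7 = 17·90556620 + 2·768398401 = 3076259342.
Step 3: Verify x_7² - 72·y_7² = 681362750825443653409 - 681362750825443653408 = 1 (should be 1). ✓

(x_1, y_1) = (17, 2); (x_7, y_7) = (26102926097, 3076259342).


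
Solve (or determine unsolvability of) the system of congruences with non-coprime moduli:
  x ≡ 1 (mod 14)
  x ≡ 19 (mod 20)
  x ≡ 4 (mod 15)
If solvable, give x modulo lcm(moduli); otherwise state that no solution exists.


Moduli 14, 20, 15 are not pairwise coprime, so CRT works modulo lcm(m_i) when all pairwise compatibility conditions hold.
Pairwise compatibility: gcd(m_i, m_j) must divide a_i - a_j for every pair.
Merge one congruence at a time:
  Start: x ≡ 1 (mod 14).
  Combine with x ≡ 19 (mod 20): gcd(14, 20) = 2; 19 - 1 = 18, which IS divisible by 2, so compatible.
    Write x = 1 + 14·t and substitute into x ≡ 19 (mod 20): 14·t ≡ 19 − 1 = 18 (mod 20).
    Divide the congruence (and modulus) by g = 2: 7·t ≡ 9 (mod 10).
    The inverse of 7 mod 10 is 3 (since 7·3 = 21 = 2·10 + 1), so t ≡ 3·9 = 27 ≡ 7 (mod 10).
    Then x = 1 + 14·7 = 99, valid modulo lcm(14, 20) = 140: x ≡ 99 (mod 140).
  Combine with x ≡ 4 (mod 15): gcd(140, 15) = 5; 4 - 99 = -95, which IS divisible by 5, so compatible.
    Write x = 99 + 140·t and substitute into x ≡ 4 (mod 15): 140·t ≡ 4 − 99 = -95 (mod 15).
    Divide the congruence (and modulus) by g = 5: 28·t ≡ -19 (mod 3).
    Reduce coefficients mod 3: 1·t ≡ 2 (mod 3).
    So t ≡ 2 (mod 3).
    Then x = 99 + 140·2 = 379, valid modulo lcm(140, 15) = 420: x ≡ 379 (mod 420).
Verify: 379 mod 14 = 1, 379 mod 20 = 19, 379 mod 15 = 4.

x ≡ 379 (mod 420).


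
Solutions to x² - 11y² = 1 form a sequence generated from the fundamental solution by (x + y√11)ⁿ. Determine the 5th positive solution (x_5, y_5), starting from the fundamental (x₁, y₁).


Step 1: Find the fundamental solution (x₁, y₁) of x² - 11y² = 1.
  Expand √11 as a continued fraction. a₀ = ⌊√11⌋ = 3; iterate m_{k+1} = d_k·a_k − m_k, d_{k+1} = (11 − m_{k+1}²)/d_k, a_{k+1} = ⌊(a₀ + m_{k+1})/d_{k+1}⌋ (starting m₀ = 0, d₀ = 1), with convergents p_k = a_k·p_{k-1} + p_{k-2}, q_k = a_k·q_{k-1} + q_{k-2} (p₋₁ = 1, q₋₁ = 0):
  k = 0: a₀ = 3; p₀/q₀ = 3/1; p₀² − 11·q₀² = 9 − 11 = -2.
  k = 1: m = 3, d = 2, a = ⌊(3 + 3)/2⌋ = 3; p/q = (3·3 + 1)/(3·1 + 0) = 10/3; p² − 11·q² = 100 − 99 = 1.
  The first convergent with p² − 11·q² = 1 gives the fundamental solution (x₁, y₁) = (10, 3).
Step 2: Apply the recurrence (x_{n+1}, y_{n+1}) = (x₁x_n + 11y₁y_n, x₁y_n + y₁x_n) repeatedly.
  From (x_1, y_1) = (10, 3): x_2 = 10·10 + 11·3·3 = 199; y_2 = 10·3 + 3·10 = 60.
  From (x_2, y_2) = (199, 60): x_3 = 10·199 + 11·3·60 = 3970; y_3 = 10·60 + 3·199 = 1197.
  From (x_3, y_3) = (3970, 1197): x_4 = 10·3970 + 11·3·1197 = 79201; y_4 = 10·1197 + 3·3970 = 23880.
  From (x_4, y_4) = (79201, 23880): x_5 = 10·79201 + 11·3·23880 = 1580050; y_5 = 10·23880 + 3·79201 = 476403.
Step 3: Verify x_5² - 11·y_5² = 2496558002500 - 2496558002499 = 1 (should be 1). ✓

(x_1, y_1) = (10, 3); (x_5, y_5) = (1580050, 476403).


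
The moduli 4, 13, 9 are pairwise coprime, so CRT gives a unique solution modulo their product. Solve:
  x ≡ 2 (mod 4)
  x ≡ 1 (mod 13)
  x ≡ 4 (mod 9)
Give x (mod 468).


Moduli 4, 13, 9 are pairwise coprime; by CRT there is a unique solution modulo M = 4 · 13 · 9 = 468.
Solve pairwise, accumulating the modulus:
  Start with x ≡ 2 (mod 4).
  Combine with x ≡ 1 (mod 13): since gcd(4, 13) = 1, we get a unique residue mod 52.
    Write x = 2 + 4·t and substitute into x ≡ 1 (mod 13): 4·t ≡ 1 − 2 = -1 (mod 13).
    Reduce coefficients mod 13: 4·t ≡ 12 (mod 13).
    The inverse of 4 mod 13 is 10 (since 4·10 = 40 = 3·13 + 1), so t ≡ 10·12 = 120 ≡ 3 (mod 13).
    Then x = 2 + 4·3 = 14, valid modulo lcm(4, 13) = 52: x ≡ 14 (mod 52).
  Combine with x ≡ 4 (mod 9): since gcd(52, 9) = 1, we get a unique residue mod 468.
    Write x = 14 + 52·t and substitute into x ≡ 4 (mod 9): 52·t ≡ 4 − 14 = -10 (mod 9).
    Reduce coefficients mod 9: 7·t ≡ 8 (mod 9).
    The inverse of 7 mod 9 is 4 (since 7·4 = 28 = 3·9 + 1), so t ≡ 4·8 = 32 ≡ 5 (mod 9).
    Then x = 14 + 52·5 = 274, valid modulo lcm(52, 9) = 468: x ≡ 274 (mod 468).
Verify: 274 mod 4 = 2 ✓, 274 mod 13 = 1 ✓, 274 mod 9 = 4 ✓.

x ≡ 274 (mod 468).


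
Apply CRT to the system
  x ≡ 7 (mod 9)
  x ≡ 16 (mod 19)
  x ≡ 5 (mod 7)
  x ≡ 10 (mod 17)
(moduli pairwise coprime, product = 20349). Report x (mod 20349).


Product of moduli M = 9 · 19 · 7 · 17 = 20349.
Merge one congruence at a time:
  Start: x ≡ 7 (mod 9).
  Combine with x ≡ 16 (mod 19); new modulus lcm = 171.
    Write x = 7 + 9·t and substitute into x ≡ 16 (mod 19): 9·t ≡ 16 − 7 = 9 (mod 19).
    The inverse of 9 mod 19 is 17 (since 9·17 = 153 = 8·19 + 1), so t ≡ 17·9 = 153 ≡ 1 (mod 19).
    Then x = 7 + 9·1 = 16, valid modulo lcm(9, 19) = 171: x ≡ 16 (mod 171).
  Combine with x ≡ 5 (mod 7); new modulus lcm = 1197.
    Write x = 16 + 171·t and substitute into x ≡ 5 (mod 7): 171·t ≡ 5 − 16 = -11 (mod 7).
    Reduce coefficients mod 7: 3·t ≡ 3 (mod 7).
    The inverse of 3 mod 7 is 5 (since 3·5 = 15 = 2·7 + 1), so t ≡ 5·3 = 15 ≡ 1 (mod 7).
    Then x = 16 + 171·1 = 187, valid modulo lcm(171, 7) = 1197: x ≡ 187 (mod 1197).
  Combine with x ≡ 10 (mod 17); new modulus lcm = 20349.
    Write x = 187 + 1197·t and substitute into x ≡ 10 (mod 17): 1197·t ≡ 10 − 187 = -177 (mod 17).
    Reduce coefficients mod 17: 7·t ≡ 10 (mod 17).
    The inverse of 7 mod 17 is 5 (since 7·5 = 35 = 2·17 + 1), so t ≡ 5·10 = 50 ≡ 16 (mod 17).
    Then x = 187 + 1197·16 = 19339, valid modulo lcm(1197, 17) = 20349: x ≡ 19339 (mod 20349).
Verify against each original: 19339 mod 9 = 7, 19339 mod 19 = 16, 19339 mod 7 = 5, 19339 mod 17 = 10.

x ≡ 19339 (mod 20349).


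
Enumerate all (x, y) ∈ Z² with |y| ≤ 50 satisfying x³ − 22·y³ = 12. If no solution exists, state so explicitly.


The equation is x³ - 22y³ = 12. For fixed y, x³ = 22·y³ + 12, so a solution requires the RHS to be a perfect cube.
Strategy: iterate y from -50 to 50, compute RHS = 22·y³ + 12, and check whether it is a (positive or negative) perfect cube.
Check small values of y:
  y = 0: RHS = 12 is not a perfect cube.
  y = 1: RHS = 34 is not a perfect cube.
  y = -1: RHS = -10 is not a perfect cube.
  y = 2: RHS = 188 is not a perfect cube.
  y = -2: RHS = -164 is not a perfect cube.
  y = 3: RHS = 606 is not a perfect cube.
  y = -3: RHS = -582 is not a perfect cube.
Continuing the search up to |y| = 50 finds no solutions either.
No (x, y) in the scanned range satisfies the equation.

No integer solutions with |y| ≤ 50.


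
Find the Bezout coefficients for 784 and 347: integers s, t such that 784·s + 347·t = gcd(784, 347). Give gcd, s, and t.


Euclidean algorithm on (784, 347) — divide until remainder is 0:
  784 = 2 · 347 + 90
  347 = 3 · 90 + 77
  90 = 1 · 77 + 13
  77 = 5 · 13 + 12
  13 = 1 · 12 + 1
  12 = 12 · 1 + 0
gcd(784, 347) = 1.
Track Bezout coefficients alongside the remainders: start with r₀ = 784 = a·1 + b·0 (s = 1, t = 0) and r₁ = 347 = a·0 + b·1 (s = 0, t = 1); each new remainder r_{k+1} = r_{k-1} − q_k·r_k inherits s_{k+1} = s_{k-1} − q_k·s_k, t_{k+1} = t_{k-1} − q_k·t_k, so r_k = a·s_k + b·t_k at every step:
  q = 2: r = 90, s = 1 − 2·0 = 1, t = 0 − 2·1 = -2  (check: 784·1 + 347·(-2) = 90)
  q = 3: r = 77, s = 0 − 3·1 = -3, t = 1 − 3·(-2) = 7  (check: 784·(-3) + 347·7 = 77)
  q = 1: r = 13, s = 1 − 1·(-3) = 4, t = -2 − 1·7 = -9  (check: 784·4 + 347·(-9) = 13)
  q = 5: r = 12, s = -3 − 5·4 = -23, t = 7 − 5·(-9) = 52  (check: 784·(-23) + 347·52 = 12)
  q = 1: r = 1, s = 4 − 1·(-23) = 27, t = -9 − 1·52 = -61  (check: 784·27 + 347·(-61) = 1)
The row with r = 1 (the gcd) gives the Bezout coefficients s = 27, t = -61.
Result: 784 · (27) + 347 · (-61) = 1.

gcd(784, 347) = 1; s = 27, t = -61 (check: 784·27 + 347·(-61) = 1).


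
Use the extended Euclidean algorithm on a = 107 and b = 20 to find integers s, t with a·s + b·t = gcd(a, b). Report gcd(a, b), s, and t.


Euclidean algorithm on (107, 20) — divide until remainder is 0:
  107 = 5 · 20 + 7
  20 = 2 · 7 + 6
  7 = 1 · 6 + 1
  6 = 6 · 1 + 0
gcd(107, 20) = 1.
Track Bezout coefficients alongside the remainders: start with r₀ = 107 = a·1 + b·0 (s = 1, t = 0) and r₁ = 20 = a·0 + b·1 (s = 0, t = 1); each new remainder r_{k+1} = r_{k-1} − q_k·r_k inherits s_{k+1} = s_{k-1} − q_k·s_k, t_{k+1} = t_{k-1} − q_k·t_k, so r_k = a·s_k + b·t_k at every step:
  q = 5: r = 7, s = 1 − 5·0 = 1, t = 0 − 5·1 = -5  (check: 107·1 + 20·(-5) = 7)
  q = 2: r = 6, s = 0 − 2·1 = -2, t = 1 − 2·(-5) = 11  (check: 107·(-2) + 20·11 = 6)
  q = 1: r = 1, s = 1 − 1·(-2) = 3, t = -5 − 1·11 = -16  (check: 107·3 + 20·(-16) = 1)
The row with r = 1 (the gcd) gives the Bezout coefficients s = 3, t = -16.
Result: 107 · (3) + 20 · (-16) = 1.

gcd(107, 20) = 1; s = 3, t = -16 (check: 107·3 + 20·(-16) = 1).


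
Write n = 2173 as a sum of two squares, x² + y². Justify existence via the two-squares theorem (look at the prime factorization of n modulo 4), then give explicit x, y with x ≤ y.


Step 1: Factor n = 2173 = 41 · 53.
Step 2: Check the mod-4 condition on each prime factor: 41 ≡ 1 (mod 4), exponent 1; 53 ≡ 1 (mod 4), exponent 1.
All primes ≡ 3 (mod 4) appear to even exponent (or don't appear), so by the two-squares theorem n IS expressible as a sum of two squares.
Step 3: Build a representation. Here n = 41 · 53 is a product of primes ≡ 1 (mod 4). Each prime p ≡ 1 (mod 4) is itself a sum of two squares; find a² by testing p − a² for a perfect square:
  41: 41 − 1² = 40, 41 − 2² = 37, 41 − 3² = 32, 41 − 4² = 25 = 5² ⇒ 41 = 4² + 5².
  53: 53 − 1² = 52, 53 − 2² = 49 = 7² ⇒ 53 = 2² + 7².
  Combine using the Brahmagupta–Fibonacci identity (a² + b²)(c² + d²) = (ac − bd)² + (ad + bc)² = (ac + bd)² + (ad − bc)²:
  41 · 53 = 2173: from (4² + 5²)(2² + 7²), take (4·2 − 5·7, 4·7 + 5·2) = (8 − 35, 28 + 10) = (-27, 38); dropping signs (only squares matter) gives (27, 38); check 27² + 38² = 729 + 1444 = 2173 ✓.
Step 4: Order so x ≤ y and verify: 27² + 38² = 729 + 1444 = 2173 = n. ✓

n = 2173 = 27² + 38² (one valid representation with x ≤ y).


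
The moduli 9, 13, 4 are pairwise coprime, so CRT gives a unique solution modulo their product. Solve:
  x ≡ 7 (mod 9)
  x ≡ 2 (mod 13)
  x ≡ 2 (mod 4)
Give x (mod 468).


Moduli 9, 13, 4 are pairwise coprime; by CRT there is a unique solution modulo M = 9 · 13 · 4 = 468.
Solve pairwise, accumulating the modulus:
  Start with x ≡ 7 (mod 9).
  Combine with x ≡ 2 (mod 13): since gcd(9, 13) = 1, we get a unique residue mod 117.
    Write x = 7 + 9·t and substitute into x ≡ 2 (mod 13): 9·t ≡ 2 − 7 = -5 (mod 13).
    Reduce coefficients mod 13: 9·t ≡ 8 (mod 13).
    The inverse of 9 mod 13 is 3 (since 9·3 = 27 = 2·13 + 1), so t ≡ 3·8 = 24 ≡ 11 (mod 13).
    Then x = 7 + 9·11 = 106, valid modulo lcm(9, 13) = 117: x ≡ 106 (mod 117).
  Combine with x ≡ 2 (mod 4): since gcd(117, 4) = 1, we get a unique residue mod 468.
    Write x = 106 + 117·t and substitute into x ≡ 2 (mod 4): 117·t ≡ 2 − 106 = -104 (mod 4).
    Reduce coefficients mod 4: 1·t ≡ 0 (mod 4).
    So t ≡ 0 (mod 4).
    Then x = 106 + 117·0 = 106, valid modulo lcm(117, 4) = 468: x ≡ 106 (mod 468).
Verify: 106 mod 9 = 7 ✓, 106 mod 13 = 2 ✓, 106 mod 4 = 2 ✓.

x ≡ 106 (mod 468).


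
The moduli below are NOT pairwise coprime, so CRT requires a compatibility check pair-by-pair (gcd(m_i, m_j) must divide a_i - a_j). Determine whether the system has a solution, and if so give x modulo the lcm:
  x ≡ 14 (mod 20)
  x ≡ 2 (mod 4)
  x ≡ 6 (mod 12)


Moduli 20, 4, 12 are not pairwise coprime, so CRT works modulo lcm(m_i) when all pairwise compatibility conditions hold.
Pairwise compatibility: gcd(m_i, m_j) must divide a_i - a_j for every pair.
Merge one congruence at a time:
  Start: x ≡ 14 (mod 20).
  Combine with x ≡ 2 (mod 4): gcd(20, 4) = 4; 2 - 14 = -12, which IS divisible by 4, so compatible.
    Write x = 14 + 20·t and substitute into x ≡ 2 (mod 4): 20·t ≡ 2 − 14 = -12 (mod 4).
    Divide the congruence (and modulus) by g = 4: 5·t ≡ -3 (mod 1).
    Modulo 1 every t works; take t = 0.
    Then x = 14 + 20·0 = 14, valid modulo lcm(20, 4) = 20: x ≡ 14 (mod 20).
  Combine with x ≡ 6 (mod 12): gcd(20, 12) = 4; 6 - 14 = -8, which IS divisible by 4, so compatible.
    Write x = 14 + 20·t and substitute into x ≡ 6 (mod 12): 20·t ≡ 6 − 14 = -8 (mod 12).
    Divide the congruence (and modulus) by g = 4: 5·t ≡ -2 (mod 3).
    Reduce coefficients mod 3: 2·t ≡ 1 (mod 3).
    The inverse of 2 mod 3 is 2 (since 2·2 = 4 = 1·3 + 1), so t ≡ 2·1 = 2 ≡ 2 (mod 3).
    Then x = 14 + 20·2 = 54, valid modulo lcm(20, 12) = 60: x ≡ 54 (mod 60).
Verify: 54 mod 20 = 14, 54 mod 4 = 2, 54 mod 12 = 6.

x ≡ 54 (mod 60).


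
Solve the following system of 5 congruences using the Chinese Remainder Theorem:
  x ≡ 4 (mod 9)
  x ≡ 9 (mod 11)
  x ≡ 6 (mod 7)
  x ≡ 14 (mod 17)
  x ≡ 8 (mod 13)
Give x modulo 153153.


Product of moduli M = 9 · 11 · 7 · 17 · 13 = 153153.
Merge one congruence at a time:
  Start: x ≡ 4 (mod 9).
  Combine with x ≡ 9 (mod 11); new modulus lcm = 99.
    Write x = 4 + 9·t and substitute into x ≡ 9 (mod 11): 9·t ≡ 9 − 4 = 5 (mod 11).
    The inverse of 9 mod 11 is 5 (since 9·5 = 45 = 4·11 + 1), so t ≡ 5·5 = 25 ≡ 3 (mod 11).
    Then x = 4 + 9·3 = 31, valid modulo lcm(9, 11) = 99: x ≡ 31 (mod 99).
  Combine with x ≡ 6 (mod 7); new modulus lcm = 693.
    Write x = 31 + 99·t and substitute into x ≡ 6 (mod 7): 99·t ≡ 6 − 31 = -25 (mod 7).
    Reduce coefficients mod 7: 1·t ≡ 3 (mod 7).
    So t ≡ 3 (mod 7).
    Then x = 31 + 99·3 = 328, valid modulo lcm(99, 7) = 693: x ≡ 328 (mod 693).
  Combine with x ≡ 14 (mod 17); new modulus lcm = 11781.
    Write x = 328 + 693·t and substitute into x ≡ 14 (mod 17): 693·t ≡ 14 − 328 = -314 (mod 17).
    Reduce coefficients mod 17: 13·t ≡ 9 (mod 17).
    The inverse of 13 mod 17 is 4 (since 13·4 = 52 = 3·17 + 1), so t ≡ 4·9 = 36 ≡ 2 (mod 17).
    Then x = 328 + 693·2 = 1714, valid modulo lcm(693, 17) = 11781: x ≡ 1714 (mod 11781).
  Combine with x ≡ 8 (mod 13); new modulus lcm = 153153.
    Write x = 1714 + 11781·t and substitute into x ≡ 8 (mod 13): 11781·t ≡ 8 − 1714 = -1706 (mod 13).
    Reduce coefficients mod 13: 3·t ≡ 10 (mod 13).
    The inverse of 3 mod 13 is 9 (since 3·9 = 27 = 2·13 + 1), so t ≡ 9·10 = 90 ≡ 12 (mod 13).
    Then x = 1714 + 11781·12 = 143086, valid modulo lcm(11781, 13) = 153153: x ≡ 143086 (mod 153153).
Verify against each original: 143086 mod 9 = 4, 143086 mod 11 = 9, 143086 mod 7 = 6, 143086 mod 17 = 14, 143086 mod 13 = 8.

x ≡ 143086 (mod 153153).


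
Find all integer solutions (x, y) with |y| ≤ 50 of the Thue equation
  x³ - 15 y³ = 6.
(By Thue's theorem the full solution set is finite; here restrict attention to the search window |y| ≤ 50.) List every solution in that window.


The equation is x³ - 15y³ = 6. For fixed y, x³ = 15·y³ + 6, so a solution requires the RHS to be a perfect cube.
Strategy: iterate y from -50 to 50, compute RHS = 15·y³ + 6, and check whether it is a (positive or negative) perfect cube.
Check small values of y:
  y = 0: RHS = 6 is not a perfect cube.
  y = 1: RHS = 21 is not a perfect cube.
  y = -1: RHS = -9 is not a perfect cube.
  y = 2: RHS = 126 is not a perfect cube.
  y = -2: RHS = -114 is not a perfect cube.
  y = 3: RHS = 411 is not a perfect cube.
  y = -3: RHS = -399 is not a perfect cube.
Continuing the search up to |y| = 50 finds no solutions either.
No (x, y) in the scanned range satisfies the equation.

No integer solutions with |y| ≤ 50.


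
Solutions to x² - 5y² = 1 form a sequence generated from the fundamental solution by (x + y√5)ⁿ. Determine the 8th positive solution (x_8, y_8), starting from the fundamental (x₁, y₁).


Step 1: Find the fundamental solution (x₁, y₁) of x² - 5y² = 1.
  Expand √5 as a continued fraction. a₀ = ⌊√5⌋ = 2; iterate m_{k+1} = d_k·a_k − m_k, d_{k+1} = (5 − m_{k+1}²)/d_k, a_{k+1} = ⌊(a₀ + m_{k+1})/d_{k+1}⌋ (starting m₀ = 0, d₀ = 1), with convergents p_k = a_k·p_{k-1} + p_{k-2}, q_k = a_k·q_{k-1} + q_{k-2} (p₋₁ = 1, q₋₁ = 0):
  k = 0: a₀ = 2; p₀/q₀ = 2/1; p₀² − 5·q₀² = 4 − 5 = -1.
  k = 1: m = 2, d = 1, a = ⌊(2 + 2)/1⌋ = 4; p/q = (4·2 + 1)/(4·1 + 0) = 9/4; p² − 5·q² = 81 − 80 = 1.
  The first convergent with p² − 5·q² = 1 gives the fundamental solution (x₁, y₁) = (9, 4).
Step 2: Apply the recurrence (x_{n+1}, y_{n+1}) = (x₁x_n + 5y₁y_n, x₁y_n + y₁x_n) repeatedly.
  From (x_1, y_1) = (9, 4): x_2 = 9·9 + 5·4·4 = 161; y_2 = 9·4 + 4·9 = 72.
  From (x_2, y_2) = (161, 72): x_3 = 9·161 + 5·4·72 = 2889; y_3 = 9·72 + 4·161 = 1292.
  From (x_3, y_3) = (2889, 1292): x_4 = 9·2889 + 5·4·1292 = 51841; y_4 = 9·1292 + 4·2889 = 23184.
  From (x_4, y_4) = (51841, 23184): x_5 = 9·51841 + 5·4·23184 = 930249; y_5 = 9·23184 + 4·51841 = 416020.
  From (x_5, y_5) = (930249, 416020): x_6 = 9·930249 + 5·4·416020 = 16692641; y_6 = 9·416020 + 4·930249 = 7465176.
  From (x_6, y_6) = (16692641, 7465176): x_7 = 9·16692641 + 5·4·7465176 = 299537289; y_7 = 9·7465176 + 4·16692641 = 133957148.
  From (x_7, y_7) = (299537289, 133957148): x_8 = 9·299537289 + 5·4·133957148 = 5374978561; y_8 = 9·133957148 + 4·299537289 = 2403763488.
Step 3: Verify x_8² - 5·y_8² = 28890394531209630721 - 28890394531209630720 = 1 (should be 1). ✓

(x_1, y_1) = (9, 4); (x_8, y_8) = (5374978561, 2403763488).
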